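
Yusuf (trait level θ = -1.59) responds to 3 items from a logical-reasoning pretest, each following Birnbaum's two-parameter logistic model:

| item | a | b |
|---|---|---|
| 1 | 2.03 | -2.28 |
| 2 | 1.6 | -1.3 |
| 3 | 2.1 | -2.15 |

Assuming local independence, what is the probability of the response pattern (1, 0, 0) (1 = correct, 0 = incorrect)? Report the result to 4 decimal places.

0.1161

P(θ) = 1 / (1 + exp(−a(θ − b)))
P_1 = 1/(1+e^{-1.4007}) = 0.8023
P_2 = 1/(1+e^{0.4640}) = 0.3860
P_3 = 1/(1+e^{-1.1760}) = 0.7642
L = P_1 × (1−P_2) × (1−P_3) = 0.8023 × 0.6140 × 0.2358 = 0.11614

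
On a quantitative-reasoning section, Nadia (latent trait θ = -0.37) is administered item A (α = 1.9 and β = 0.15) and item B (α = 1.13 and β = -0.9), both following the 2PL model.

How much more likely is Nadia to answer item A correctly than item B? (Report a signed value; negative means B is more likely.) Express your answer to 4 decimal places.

P(θ) = 1 / (1 + exp(−α(θ − β)))
P_A = 0.2713
P_B = 0.6454
P_A − P_B = -0.3741

-0.3741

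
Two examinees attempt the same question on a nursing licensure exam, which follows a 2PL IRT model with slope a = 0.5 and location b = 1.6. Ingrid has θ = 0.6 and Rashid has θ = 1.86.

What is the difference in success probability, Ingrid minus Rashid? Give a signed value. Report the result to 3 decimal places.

-0.155

P(θ) = 1 / (1 + exp(−a(θ − b)))
P(Ingrid) = 0.3775  [exponent -0.5000]
P(Rashid) = 0.5325  [exponent 0.1300]
Difference = 0.3775 − 0.5325 = -0.1549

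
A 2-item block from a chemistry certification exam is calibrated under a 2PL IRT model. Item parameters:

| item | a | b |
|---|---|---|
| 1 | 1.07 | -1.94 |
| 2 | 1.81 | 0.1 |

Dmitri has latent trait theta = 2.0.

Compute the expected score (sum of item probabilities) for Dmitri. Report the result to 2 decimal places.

1.95

P(theta) = 1 / (1 + exp(−a(theta − b)))
P_1 = 1/(1+e^{-4.2158}) = 0.9855
P_2 = 1/(1+e^{-3.4390}) = 0.9689
E[score] = 0.9855 + 0.9689 = 1.9544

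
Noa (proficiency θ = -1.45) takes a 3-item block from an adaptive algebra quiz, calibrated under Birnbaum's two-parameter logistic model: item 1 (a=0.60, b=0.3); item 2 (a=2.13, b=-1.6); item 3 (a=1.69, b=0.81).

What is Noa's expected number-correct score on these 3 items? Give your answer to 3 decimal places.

P(θ) = 1 / (1 + exp(−a(θ − b)))
P_1 = 1/(1+e^{1.0500}) = 0.2592
P_2 = 1/(1+e^{-0.3195}) = 0.5792
P_3 = 1/(1+e^{3.8194}) = 0.0215
E[score] = 0.2592 + 0.5792 + 0.0215 = 0.8599

0.860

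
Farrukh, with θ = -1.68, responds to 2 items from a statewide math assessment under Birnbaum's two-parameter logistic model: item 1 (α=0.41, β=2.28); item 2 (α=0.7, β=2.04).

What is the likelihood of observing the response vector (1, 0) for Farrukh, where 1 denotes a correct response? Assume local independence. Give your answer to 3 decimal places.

0.153

P(θ) = 1 / (1 + exp(−α(θ − β)))
P_1 = 1/(1+e^{1.6236}) = 0.1647
P_2 = 1/(1+e^{2.6040}) = 0.0689
L = P_1 × (1−P_2) = 0.1647 × 0.9311 = 0.15336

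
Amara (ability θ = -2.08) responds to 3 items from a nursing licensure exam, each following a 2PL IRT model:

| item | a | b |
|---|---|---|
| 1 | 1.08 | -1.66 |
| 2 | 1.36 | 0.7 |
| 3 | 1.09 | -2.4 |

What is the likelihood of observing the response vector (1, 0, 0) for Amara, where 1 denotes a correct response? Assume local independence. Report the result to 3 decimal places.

P(θ) = 1 / (1 + exp(−a(θ − b)))
P_1 = 1/(1+e^{0.4536}) = 0.3885
P_2 = 1/(1+e^{3.7808}) = 0.0223
P_3 = 1/(1+e^{-0.3488}) = 0.5863
L = P_1 × (1−P_2) × (1−P_3) = 0.3885 × 0.9777 × 0.4137 = 0.15713

0.157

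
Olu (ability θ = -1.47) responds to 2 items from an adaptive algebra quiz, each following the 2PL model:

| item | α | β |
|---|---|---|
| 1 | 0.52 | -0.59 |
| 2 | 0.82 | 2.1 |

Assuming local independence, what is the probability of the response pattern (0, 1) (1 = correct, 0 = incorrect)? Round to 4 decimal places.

P(θ) = 1 / (1 + exp(−α(θ − β)))
P_1 = 1/(1+e^{0.4576}) = 0.3876
P_2 = 1/(1+e^{2.9274}) = 0.0508
L = (1−P_1) × P_2 = 0.6124 × 0.0508 = 0.03112

0.0311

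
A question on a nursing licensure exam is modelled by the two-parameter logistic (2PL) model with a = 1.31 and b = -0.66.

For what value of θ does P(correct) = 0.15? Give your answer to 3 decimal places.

P(θ) = 1 / (1 + exp(−a(θ − b)))
logit = ln(0.1500/0.8500) = -1.7346
θ = b + logit/(a) = -0.66 + (-1.7346)/1.3100 = -1.9841

-1.984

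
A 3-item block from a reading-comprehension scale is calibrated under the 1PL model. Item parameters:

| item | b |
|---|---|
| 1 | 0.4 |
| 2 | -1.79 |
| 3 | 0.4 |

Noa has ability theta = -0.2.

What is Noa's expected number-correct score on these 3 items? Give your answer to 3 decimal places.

P(theta) = 1 / (1 + exp(−(theta − b)))
P_1 = 1/(1+e^{0.6000}) = 0.3543
P_2 = 1/(1+e^{-1.5900}) = 0.8306
P_3 = 1/(1+e^{0.6000}) = 0.3543
E[score] = 0.3543 + 0.8306 + 0.3543 = 1.5393

1.539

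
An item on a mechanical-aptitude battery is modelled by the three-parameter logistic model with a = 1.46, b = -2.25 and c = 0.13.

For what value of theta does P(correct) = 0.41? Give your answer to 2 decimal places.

-2.76

P(theta) = c + (1 − c) · 1 / (1 + exp(−a(theta − b)))
Remove guessing floor: (0.41 − 0.13)/(1 − 0.13) = 0.3218
logit = ln(0.3218/0.6782) = -0.7453
theta = b + logit/(a) = -2.25 + (-0.7453)/1.4600 = -2.7605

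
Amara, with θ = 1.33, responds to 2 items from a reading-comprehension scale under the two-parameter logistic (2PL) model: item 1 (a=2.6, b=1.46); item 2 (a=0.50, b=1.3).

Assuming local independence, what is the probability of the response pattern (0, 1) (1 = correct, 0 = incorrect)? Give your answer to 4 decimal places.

0.2940

P(θ) = 1 / (1 + exp(−a(θ − b)))
P_1 = 1/(1+e^{0.3380}) = 0.4163
P_2 = 1/(1+e^{-0.0150}) = 0.5037
L = (1−P_1) × P_2 = 0.5837 × 0.5037 = 0.29404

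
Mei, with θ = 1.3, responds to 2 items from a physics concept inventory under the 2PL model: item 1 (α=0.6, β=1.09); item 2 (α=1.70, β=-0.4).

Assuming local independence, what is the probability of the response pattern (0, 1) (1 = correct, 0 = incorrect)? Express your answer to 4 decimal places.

0.4439

P(θ) = 1 / (1 + exp(−α(θ − β)))
P_1 = 1/(1+e^{-0.1260}) = 0.5315
P_2 = 1/(1+e^{-2.8900}) = 0.9473
L = (1−P_1) × P_2 = 0.4685 × 0.9473 = 0.44387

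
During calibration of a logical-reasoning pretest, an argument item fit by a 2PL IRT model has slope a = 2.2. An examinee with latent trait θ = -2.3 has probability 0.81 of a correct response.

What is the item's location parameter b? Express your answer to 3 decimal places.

-2.959

P(θ) = 1 / (1 + exp(−a(θ − b)))
logit(0.81) = ln(0.81/0.19) = 1.4500
b = θ − logit/(a) = -2.3 − 1.4500/2.2000 = -2.9591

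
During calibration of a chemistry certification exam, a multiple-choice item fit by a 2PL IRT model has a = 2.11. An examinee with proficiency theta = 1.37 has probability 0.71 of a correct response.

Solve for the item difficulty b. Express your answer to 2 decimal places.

0.95

P(theta) = 1 / (1 + exp(−a(theta − b)))
logit(0.71) = ln(0.71/0.29) = 0.8954
b = theta − logit/(a) = 1.37 − 0.8954/2.1100 = 0.9456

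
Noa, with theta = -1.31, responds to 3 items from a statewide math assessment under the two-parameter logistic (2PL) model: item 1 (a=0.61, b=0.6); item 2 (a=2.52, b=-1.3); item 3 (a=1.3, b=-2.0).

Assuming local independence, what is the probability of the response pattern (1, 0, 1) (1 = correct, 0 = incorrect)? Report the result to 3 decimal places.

0.086

P(theta) = 1 / (1 + exp(−a(theta − b)))
P_1 = 1/(1+e^{1.1651}) = 0.2377
P_2 = 1/(1+e^{0.0252}) = 0.4937
P_3 = 1/(1+e^{-0.8970}) = 0.7103
L = P_1 × (1−P_2) × P_3 = 0.2377 × 0.5063 × 0.7103 = 0.08550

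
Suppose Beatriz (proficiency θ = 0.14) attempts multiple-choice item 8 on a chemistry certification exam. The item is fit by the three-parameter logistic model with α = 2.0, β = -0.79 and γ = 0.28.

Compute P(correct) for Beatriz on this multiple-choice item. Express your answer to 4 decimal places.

0.9030

P(θ) = γ + (1 − γ) · 1 / (1 + exp(−α(θ − β)))
Exponent: 2.0 × (0.14 − (-0.79)) = 1.8600
1/(1 + e^{-1.8600}) = 0.8653
P = 0.28 + 0.72 × 0.8653 = 0.9030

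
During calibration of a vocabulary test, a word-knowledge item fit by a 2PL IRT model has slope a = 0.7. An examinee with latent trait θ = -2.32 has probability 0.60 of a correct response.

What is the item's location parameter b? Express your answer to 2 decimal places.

-2.90

P(θ) = 1 / (1 + exp(−a(θ − b)))
logit(0.60) = ln(0.60/0.40) = 0.4055
b = θ − logit/(a) = -2.32 − 0.4055/0.7000 = -2.8992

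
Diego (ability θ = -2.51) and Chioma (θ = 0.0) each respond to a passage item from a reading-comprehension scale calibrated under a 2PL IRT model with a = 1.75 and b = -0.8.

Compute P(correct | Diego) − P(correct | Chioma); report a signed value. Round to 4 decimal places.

P(θ) = 1 / (1 + exp(−a(θ − b)))
P(Diego) = 0.0478  [exponent -2.9925]
P(Chioma) = 0.8022  [exponent 1.4000]
Difference = 0.0478 − 0.8022 = -0.7544

-0.7544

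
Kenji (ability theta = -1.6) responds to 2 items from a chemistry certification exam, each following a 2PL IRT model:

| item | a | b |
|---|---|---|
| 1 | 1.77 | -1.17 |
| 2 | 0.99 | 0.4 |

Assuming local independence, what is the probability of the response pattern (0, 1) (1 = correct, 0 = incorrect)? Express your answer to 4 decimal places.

P(theta) = 1 / (1 + exp(−a(theta − b)))
P_1 = 1/(1+e^{0.7611}) = 0.3184
P_2 = 1/(1+e^{1.9800}) = 0.1213
L = (1−P_1) × P_2 = 0.6816 × 0.1213 = 0.08269

0.0827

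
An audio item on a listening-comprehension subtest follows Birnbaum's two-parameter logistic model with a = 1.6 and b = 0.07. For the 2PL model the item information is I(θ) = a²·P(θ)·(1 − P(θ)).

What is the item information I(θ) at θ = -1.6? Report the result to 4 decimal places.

0.1548

P = 1/(1+e^{2.6720}) = 0.0646
P(1−P) = 0.0646 × 0.9354 = 0.0605
I = a² × P(1−P) = 1.6² × 0.0605 = 0.15480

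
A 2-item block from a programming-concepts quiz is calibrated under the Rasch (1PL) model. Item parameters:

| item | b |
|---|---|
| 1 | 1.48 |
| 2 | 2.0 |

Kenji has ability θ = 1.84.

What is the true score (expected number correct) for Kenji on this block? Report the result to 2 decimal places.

1.05

P(θ) = 1 / (1 + exp(−(θ − b)))
P_1 = 1/(1+e^{-0.3600}) = 0.5890
P_2 = 1/(1+e^{0.1600}) = 0.4601
E[score] = 0.5890 + 0.4601 = 1.0491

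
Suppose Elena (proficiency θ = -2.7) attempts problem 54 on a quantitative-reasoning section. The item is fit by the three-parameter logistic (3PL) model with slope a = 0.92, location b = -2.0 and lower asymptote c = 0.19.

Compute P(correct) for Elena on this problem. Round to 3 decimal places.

P(θ) = c + (1 − c) · 1 / (1 + exp(−a(θ − b)))
Exponent: 0.92 × (-2.7 − (-2.0)) = -0.6440
1/(1 + e^{0.6440}) = 0.3443
P = 0.19 + 0.81 × 0.3443 = 0.4689

0.469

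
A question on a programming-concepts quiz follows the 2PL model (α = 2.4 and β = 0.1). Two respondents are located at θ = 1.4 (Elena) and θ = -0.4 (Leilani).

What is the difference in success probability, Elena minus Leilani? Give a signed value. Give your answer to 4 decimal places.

0.7262

P(θ) = 1 / (1 + exp(−α(θ − β)))
P(Elena) = 0.9577  [exponent 3.1200]
P(Leilani) = 0.2315  [exponent -1.2000]
Difference = 0.9577 − 0.2315 = 0.7262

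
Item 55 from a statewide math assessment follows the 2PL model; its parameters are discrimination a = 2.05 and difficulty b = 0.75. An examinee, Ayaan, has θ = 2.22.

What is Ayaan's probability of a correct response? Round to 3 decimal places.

P(θ) = 1 / (1 + exp(−a(θ − b)))
Exponent: 2.05 × (2.22 − 0.75) = 3.0135
1/(1 + e^{-3.0135}) = 0.9532

0.953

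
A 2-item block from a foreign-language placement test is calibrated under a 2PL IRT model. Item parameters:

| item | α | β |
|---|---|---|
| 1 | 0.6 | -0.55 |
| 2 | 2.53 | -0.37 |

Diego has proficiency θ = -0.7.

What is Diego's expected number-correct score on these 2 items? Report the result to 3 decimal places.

0.780

P(θ) = 1 / (1 + exp(−α(θ − β)))
P_1 = 1/(1+e^{0.0900}) = 0.4775
P_2 = 1/(1+e^{0.8349}) = 0.3026
E[score] = 0.4775 + 0.3026 = 0.7801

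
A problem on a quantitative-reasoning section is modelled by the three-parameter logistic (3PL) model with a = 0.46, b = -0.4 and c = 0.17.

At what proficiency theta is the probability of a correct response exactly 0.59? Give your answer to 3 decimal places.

-0.348

P(theta) = c + (1 − c) · 1 / (1 + exp(−a(theta − b)))
Remove guessing floor: (0.59 − 0.17)/(1 − 0.17) = 0.5060
logit = ln(0.5060/0.4940) = 0.0241
theta = b + logit/(a) = -0.4 + 0.0241/0.4600 = -0.3476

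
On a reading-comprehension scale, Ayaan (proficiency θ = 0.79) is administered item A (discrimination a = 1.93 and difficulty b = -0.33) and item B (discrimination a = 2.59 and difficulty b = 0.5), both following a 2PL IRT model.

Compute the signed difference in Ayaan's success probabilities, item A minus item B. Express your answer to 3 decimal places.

P(θ) = 1 / (1 + exp(−a(θ − b)))
P_A = 0.8967
P_B = 0.6794
P_A − P_B = 0.2173

0.217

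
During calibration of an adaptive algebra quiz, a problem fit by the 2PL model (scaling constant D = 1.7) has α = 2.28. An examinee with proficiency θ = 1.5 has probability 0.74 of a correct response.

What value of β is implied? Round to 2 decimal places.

1.23

P(θ) = 1 / (1 + exp(−D·α(θ − β)))
logit(0.74) = ln(0.74/0.26) = 1.0460
β = θ − logit/(1.7·α) = 1.5 − 1.0460/3.8760 = 1.2301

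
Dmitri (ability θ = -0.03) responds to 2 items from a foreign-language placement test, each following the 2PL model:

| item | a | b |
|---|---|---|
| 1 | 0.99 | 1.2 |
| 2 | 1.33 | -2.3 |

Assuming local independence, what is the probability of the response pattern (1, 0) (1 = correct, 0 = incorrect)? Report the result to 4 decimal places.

0.0106

P(θ) = 1 / (1 + exp(−a(θ − b)))
P_1 = 1/(1+e^{1.2177}) = 0.2283
P_2 = 1/(1+e^{-3.0191}) = 0.9534
L = P_1 × (1−P_2) = 0.2283 × 0.0466 = 0.01063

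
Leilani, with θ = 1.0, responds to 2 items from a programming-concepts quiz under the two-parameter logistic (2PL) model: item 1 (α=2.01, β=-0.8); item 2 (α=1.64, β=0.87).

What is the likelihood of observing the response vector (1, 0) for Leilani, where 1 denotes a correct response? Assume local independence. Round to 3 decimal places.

P(θ) = 1 / (1 + exp(−α(θ − β)))
P_1 = 1/(1+e^{-3.6180}) = 0.9739
P_2 = 1/(1+e^{-0.2132}) = 0.5531
L = P_1 × (1−P_2) = 0.9739 × 0.4469 = 0.43522

0.435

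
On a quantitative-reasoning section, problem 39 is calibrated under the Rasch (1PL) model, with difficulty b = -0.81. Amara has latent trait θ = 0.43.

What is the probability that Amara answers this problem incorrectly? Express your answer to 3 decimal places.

0.224

P(θ) = 1 / (1 + exp(−(θ − b)))
Exponent: (0.43 − (-0.81)) = 1.2400
1/(1 + e^{-1.2400}) = 0.7756
P = 0.7756
P(incorrect) = 1 − 0.7756 = 0.2244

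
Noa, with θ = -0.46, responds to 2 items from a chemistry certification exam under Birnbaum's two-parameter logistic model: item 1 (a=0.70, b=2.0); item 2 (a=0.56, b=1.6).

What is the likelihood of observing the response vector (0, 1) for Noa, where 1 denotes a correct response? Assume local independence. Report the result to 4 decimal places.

P(θ) = 1 / (1 + exp(−a(θ − b)))
P_1 = 1/(1+e^{1.7220}) = 0.1516
P_2 = 1/(1+e^{1.1536}) = 0.2398
L = (1−P_1) × P_2 = 0.8484 × 0.2398 = 0.20347

0.2035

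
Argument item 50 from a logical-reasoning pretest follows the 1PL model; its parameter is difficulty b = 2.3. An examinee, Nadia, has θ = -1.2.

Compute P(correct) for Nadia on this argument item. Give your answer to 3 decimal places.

0.029

P(θ) = 1 / (1 + exp(−(θ − b)))
Exponent: (-1.2 − 2.3) = -3.5000
1/(1 + e^{3.5000}) = 0.0293
P = 0.0293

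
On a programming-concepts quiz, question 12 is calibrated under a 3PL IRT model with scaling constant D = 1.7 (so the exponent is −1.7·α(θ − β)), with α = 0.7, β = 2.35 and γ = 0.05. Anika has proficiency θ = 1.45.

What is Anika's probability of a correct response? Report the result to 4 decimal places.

P(θ) = γ + (1 − γ) · 1 / (1 + exp(−D·α(θ − β)))
Exponent: 1.7 × 0.7 × (1.45 − 2.35) = -1.0710
1/(1 + e^{1.0710}) = 0.2552
P = 0.05 + 0.95 × 0.2552 = 0.2925

0.2925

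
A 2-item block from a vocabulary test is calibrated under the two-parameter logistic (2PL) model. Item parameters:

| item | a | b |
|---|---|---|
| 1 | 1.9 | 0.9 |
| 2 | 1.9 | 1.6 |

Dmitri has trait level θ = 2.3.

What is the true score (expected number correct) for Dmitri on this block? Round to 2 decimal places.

P(θ) = 1 / (1 + exp(−a(θ − b)))
P_1 = 1/(1+e^{-2.6600}) = 0.9346
P_2 = 1/(1+e^{-1.3300}) = 0.7908
E[score] = 0.9346 + 0.7908 = 1.7255

1.73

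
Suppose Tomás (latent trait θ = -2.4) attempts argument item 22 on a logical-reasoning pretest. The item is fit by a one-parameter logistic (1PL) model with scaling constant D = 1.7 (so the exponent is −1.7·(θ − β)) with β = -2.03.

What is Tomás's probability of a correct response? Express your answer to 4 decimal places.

P(θ) = 1 / (1 + exp(−D·(θ − β)))
Exponent: 1.7 × (-2.4 − (-2.03)) = -0.6290
1/(1 + e^{0.6290}) = 0.3477
P = 0.3477

0.3477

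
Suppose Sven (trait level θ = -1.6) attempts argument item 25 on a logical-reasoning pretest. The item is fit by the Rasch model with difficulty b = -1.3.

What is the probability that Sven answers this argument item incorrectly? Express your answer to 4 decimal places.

0.5744

P(θ) = 1 / (1 + exp(−(θ − b)))
Exponent: (-1.6 − (-1.3)) = -0.3000
1/(1 + e^{0.3000}) = 0.4256
P = 0.4256
P(incorrect) = 1 − 0.4256 = 0.5744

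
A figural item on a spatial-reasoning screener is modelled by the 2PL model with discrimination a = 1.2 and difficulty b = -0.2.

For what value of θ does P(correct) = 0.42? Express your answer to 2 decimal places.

P(θ) = 1 / (1 + exp(−a(θ − b)))
logit = ln(0.4200/0.5800) = -0.3228
θ = b + logit/(a) = -0.2 + (-0.3228)/1.2000 = -0.4690

-0.47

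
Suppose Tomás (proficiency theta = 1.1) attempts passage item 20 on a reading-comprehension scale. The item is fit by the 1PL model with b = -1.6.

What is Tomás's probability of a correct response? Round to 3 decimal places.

0.937

P(theta) = 1 / (1 + exp(−(theta − b)))
Exponent: (1.1 − (-1.6)) = 2.7000
1/(1 + e^{-2.7000}) = 0.9370
P = 0.9370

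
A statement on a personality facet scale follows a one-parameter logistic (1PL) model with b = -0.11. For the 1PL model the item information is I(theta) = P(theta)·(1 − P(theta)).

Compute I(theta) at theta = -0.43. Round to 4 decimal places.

0.2437

P = 1/(1+e^{0.3200}) = 0.4207
P(1−P) = 0.4207 × 0.5793 = 0.2437
I = P(1−P) = 0.24371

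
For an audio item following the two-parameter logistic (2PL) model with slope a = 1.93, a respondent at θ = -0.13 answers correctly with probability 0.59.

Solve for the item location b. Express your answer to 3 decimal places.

-0.319

P(θ) = 1 / (1 + exp(−a(θ − b)))
logit(0.59) = ln(0.59/0.41) = 0.3640
b = θ − logit/(a) = -0.13 − 0.3640/1.9300 = -0.3186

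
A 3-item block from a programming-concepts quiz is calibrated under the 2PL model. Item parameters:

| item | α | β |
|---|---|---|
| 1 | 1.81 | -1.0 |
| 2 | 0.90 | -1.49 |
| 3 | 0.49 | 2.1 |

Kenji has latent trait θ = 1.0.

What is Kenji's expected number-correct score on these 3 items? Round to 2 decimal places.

2.25

P(θ) = 1 / (1 + exp(−α(θ − β)))
P_1 = 1/(1+e^{-3.6200}) = 0.9739
P_2 = 1/(1+e^{-2.2410}) = 0.9039
P_3 = 1/(1+e^{0.5390}) = 0.3684
E[score] = 0.9739 + 0.9039 + 0.3684 = 2.2462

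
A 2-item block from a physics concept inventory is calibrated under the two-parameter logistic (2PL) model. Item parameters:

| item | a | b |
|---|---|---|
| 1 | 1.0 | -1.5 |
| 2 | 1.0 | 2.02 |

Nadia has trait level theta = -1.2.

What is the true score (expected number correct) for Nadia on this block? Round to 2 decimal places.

P(theta) = 1 / (1 + exp(−a(theta − b)))
P_1 = 1/(1+e^{-0.3000}) = 0.5744
P_2 = 1/(1+e^{3.2200}) = 0.0384
E[score] = 0.5744 + 0.0384 = 0.6129

0.61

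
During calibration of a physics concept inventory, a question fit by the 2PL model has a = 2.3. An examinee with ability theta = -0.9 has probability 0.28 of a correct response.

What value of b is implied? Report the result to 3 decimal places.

-0.489

P(theta) = 1 / (1 + exp(−a(theta − b)))
logit(0.28) = ln(0.28/0.72) = -0.9445
b = theta − logit/(a) = -0.9 − (-0.9445)/2.3000 = -0.4894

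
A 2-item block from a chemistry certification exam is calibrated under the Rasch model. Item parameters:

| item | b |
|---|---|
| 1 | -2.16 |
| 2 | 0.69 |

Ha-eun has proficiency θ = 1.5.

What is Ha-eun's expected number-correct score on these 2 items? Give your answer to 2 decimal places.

P(θ) = 1 / (1 + exp(−(θ − b)))
P_1 = 1/(1+e^{-3.6600}) = 0.9749
P_2 = 1/(1+e^{-0.8100}) = 0.6921
E[score] = 0.9749 + 0.6921 = 1.6670

1.67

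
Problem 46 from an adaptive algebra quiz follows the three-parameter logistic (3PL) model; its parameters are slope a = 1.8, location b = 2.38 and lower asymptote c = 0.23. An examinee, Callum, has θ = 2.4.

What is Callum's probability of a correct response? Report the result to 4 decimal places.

P(θ) = c + (1 − c) · 1 / (1 + exp(−a(θ − b)))
Exponent: 1.8 × (2.4 − 2.38) = 0.0360
1/(1 + e^{-0.0360}) = 0.5090
P = 0.23 + 0.77 × 0.5090 = 0.6219

0.6219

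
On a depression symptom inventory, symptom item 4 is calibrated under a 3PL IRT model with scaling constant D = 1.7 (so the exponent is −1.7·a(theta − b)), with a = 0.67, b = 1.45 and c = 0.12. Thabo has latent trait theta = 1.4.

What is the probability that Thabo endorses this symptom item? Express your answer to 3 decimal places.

0.547

P(theta) = c + (1 − c) · 1 / (1 + exp(−D·a(theta − b)))
Exponent: 1.7 × 0.67 × (1.4 − 1.45) = -0.0570
1/(1 + e^{0.0570}) = 0.4858
P = 0.12 + 0.88 × 0.4858 = 0.5475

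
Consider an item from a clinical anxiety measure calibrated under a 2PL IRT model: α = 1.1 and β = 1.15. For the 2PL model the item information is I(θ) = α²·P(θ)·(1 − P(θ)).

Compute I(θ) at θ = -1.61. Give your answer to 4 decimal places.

P = 1/(1+e^{3.0360}) = 0.0458
P(1−P) = 0.0458 × 0.9542 = 0.0437
I = α² × P(1−P) = 1.1² × 0.0437 = 0.05291

0.0529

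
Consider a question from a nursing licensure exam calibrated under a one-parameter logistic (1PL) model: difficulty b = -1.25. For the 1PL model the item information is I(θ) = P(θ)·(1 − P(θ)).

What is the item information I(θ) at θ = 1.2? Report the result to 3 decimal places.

P = 1/(1+e^{-2.4500}) = 0.9206
P(1−P) = 0.9206 × 0.0794 = 0.0731
I = P(1−P) = 0.07313

0.073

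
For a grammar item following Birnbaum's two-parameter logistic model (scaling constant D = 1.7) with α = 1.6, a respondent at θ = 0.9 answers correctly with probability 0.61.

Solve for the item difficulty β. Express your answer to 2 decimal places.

0.74

P(θ) = 1 / (1 + exp(−D·α(θ − β)))
logit(0.61) = ln(0.61/0.39) = 0.4473
β = θ − logit/(1.7·α) = 0.9 − 0.4473/2.7200 = 0.7355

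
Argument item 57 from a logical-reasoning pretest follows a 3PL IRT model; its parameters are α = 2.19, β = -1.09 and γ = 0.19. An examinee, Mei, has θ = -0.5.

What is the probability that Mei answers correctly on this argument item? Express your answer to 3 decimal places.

P(θ) = γ + (1 − γ) · 1 / (1 + exp(−α(θ − β)))
Exponent: 2.19 × (-0.5 − (-1.09)) = 1.2921
1/(1 + e^{-1.2921}) = 0.7845
P = 0.19 + 0.81 × 0.7845 = 0.8254

0.825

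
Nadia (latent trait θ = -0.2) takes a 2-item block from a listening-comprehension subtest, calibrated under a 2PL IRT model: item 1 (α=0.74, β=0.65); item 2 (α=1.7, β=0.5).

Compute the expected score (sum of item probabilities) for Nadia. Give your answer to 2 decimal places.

0.58

P(θ) = 1 / (1 + exp(−α(θ − β)))
P_1 = 1/(1+e^{0.6290}) = 0.3477
P_2 = 1/(1+e^{1.1900}) = 0.2333
E[score] = 0.3477 + 0.2333 = 0.5810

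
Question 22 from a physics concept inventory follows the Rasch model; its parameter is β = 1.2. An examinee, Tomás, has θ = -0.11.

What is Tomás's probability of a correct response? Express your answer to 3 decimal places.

P(θ) = 1 / (1 + exp(−(θ − β)))
Exponent: (-0.11 − 1.2) = -1.3100
1/(1 + e^{1.3100}) = 0.2125
P = 0.2125

0.212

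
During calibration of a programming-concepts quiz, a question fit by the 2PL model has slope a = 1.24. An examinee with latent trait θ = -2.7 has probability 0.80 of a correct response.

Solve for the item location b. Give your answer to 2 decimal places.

P(θ) = 1 / (1 + exp(−a(θ − b)))
logit(0.80) = ln(0.80/0.20) = 1.3863
b = θ − logit/(a) = -2.7 − 1.3863/1.2400 = -3.8180

-3.82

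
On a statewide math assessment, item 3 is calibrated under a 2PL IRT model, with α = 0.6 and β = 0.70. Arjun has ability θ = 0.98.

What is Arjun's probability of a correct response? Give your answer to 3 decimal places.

P(θ) = 1 / (1 + exp(−α(θ − β)))
Exponent: 0.6 × (0.98 − 0.70) = 0.1680
1/(1 + e^{-0.1680}) = 0.5419

0.542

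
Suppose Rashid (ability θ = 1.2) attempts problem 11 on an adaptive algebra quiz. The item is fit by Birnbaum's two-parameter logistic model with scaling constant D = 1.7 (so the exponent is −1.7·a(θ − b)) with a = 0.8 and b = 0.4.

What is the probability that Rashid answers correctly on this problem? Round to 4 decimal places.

0.7480

P(θ) = 1 / (1 + exp(−D·a(θ − b)))
Exponent: 1.7 × 0.8 × (1.2 − 0.4) = 1.0880
1/(1 + e^{-1.0880}) = 0.7480
P = 0.7480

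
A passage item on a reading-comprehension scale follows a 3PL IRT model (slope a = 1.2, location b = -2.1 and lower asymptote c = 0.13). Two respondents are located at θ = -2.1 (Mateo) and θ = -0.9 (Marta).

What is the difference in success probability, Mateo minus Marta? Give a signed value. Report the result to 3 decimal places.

P(θ) = c + (1 − c) · 1 / (1 + exp(−a(θ − b)))
P(Mateo) = 0.5650  [exponent 0.0000]
P(Marta) = 0.8334  [exponent 1.4400]
Difference = 0.5650 − 0.8334 = -0.2684

-0.268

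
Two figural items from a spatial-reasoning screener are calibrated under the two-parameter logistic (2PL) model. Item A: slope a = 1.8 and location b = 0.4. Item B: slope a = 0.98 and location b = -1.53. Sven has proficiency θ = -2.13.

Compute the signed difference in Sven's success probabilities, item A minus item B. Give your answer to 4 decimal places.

-0.3467

P(θ) = 1 / (1 + exp(−a(θ − b)))
P_A = 0.0104
P_B = 0.3571
P_A − P_B = -0.3467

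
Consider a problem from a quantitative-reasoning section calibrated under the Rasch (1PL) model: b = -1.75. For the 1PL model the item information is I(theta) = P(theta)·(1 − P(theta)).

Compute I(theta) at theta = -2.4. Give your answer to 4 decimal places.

P = 1/(1+e^{0.6500}) = 0.3430
P(1−P) = 0.3430 × 0.6570 = 0.2253
I = P(1−P) = 0.22535

0.2253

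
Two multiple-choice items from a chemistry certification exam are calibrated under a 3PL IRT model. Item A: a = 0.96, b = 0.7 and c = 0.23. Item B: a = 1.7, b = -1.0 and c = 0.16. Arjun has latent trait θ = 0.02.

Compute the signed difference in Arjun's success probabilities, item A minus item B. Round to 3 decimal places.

-0.380

P(θ) = c + (1 − c) · 1 / (1 + exp(−a(θ − b)))
P_A = 0.4936
P_B = 0.8739
P_A − P_B = -0.3803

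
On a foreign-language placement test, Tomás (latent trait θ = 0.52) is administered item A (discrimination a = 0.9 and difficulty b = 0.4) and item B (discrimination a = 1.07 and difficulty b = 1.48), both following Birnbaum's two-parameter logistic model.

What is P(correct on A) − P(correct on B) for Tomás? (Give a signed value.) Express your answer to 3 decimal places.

P(θ) = 1 / (1 + exp(−a(θ − b)))
P_A = 0.5270
P_B = 0.2636
P_A − P_B = 0.2633

0.263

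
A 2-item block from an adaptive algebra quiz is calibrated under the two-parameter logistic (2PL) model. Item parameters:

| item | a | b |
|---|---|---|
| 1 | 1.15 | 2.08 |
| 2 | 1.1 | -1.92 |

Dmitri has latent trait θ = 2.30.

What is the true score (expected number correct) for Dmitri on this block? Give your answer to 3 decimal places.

P(θ) = 1 / (1 + exp(−a(θ − b)))
P_1 = 1/(1+e^{-0.2530}) = 0.5629
P_2 = 1/(1+e^{-4.6420}) = 0.9905
E[score] = 0.5629 + 0.9905 = 1.5534

1.553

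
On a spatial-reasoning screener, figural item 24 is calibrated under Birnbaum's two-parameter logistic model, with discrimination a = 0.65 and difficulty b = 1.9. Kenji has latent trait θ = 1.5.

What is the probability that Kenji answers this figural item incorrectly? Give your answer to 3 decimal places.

P(θ) = 1 / (1 + exp(−a(θ − b)))
Exponent: 0.65 × (1.5 − 1.9) = -0.2600
1/(1 + e^{0.2600}) = 0.4354
P(incorrect) = 1 − 0.4354 = 0.5646

0.565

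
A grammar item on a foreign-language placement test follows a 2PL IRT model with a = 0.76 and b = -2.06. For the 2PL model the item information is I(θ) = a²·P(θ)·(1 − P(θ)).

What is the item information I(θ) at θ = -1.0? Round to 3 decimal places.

0.123

P = 1/(1+e^{-0.8056}) = 0.6912
P(1−P) = 0.6912 × 0.3088 = 0.2135
I = a² × P(1−P) = 0.76² × 0.2135 = 0.12329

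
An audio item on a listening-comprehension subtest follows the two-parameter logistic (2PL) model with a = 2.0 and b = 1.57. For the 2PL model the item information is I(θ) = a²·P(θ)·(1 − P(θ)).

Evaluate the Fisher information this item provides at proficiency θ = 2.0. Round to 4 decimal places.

0.8357

P = 1/(1+e^{-0.8600}) = 0.7027
P(1−P) = 0.7027 × 0.2973 = 0.2089
I = a² × P(1−P) = 2.0² × 0.2089 = 0.83571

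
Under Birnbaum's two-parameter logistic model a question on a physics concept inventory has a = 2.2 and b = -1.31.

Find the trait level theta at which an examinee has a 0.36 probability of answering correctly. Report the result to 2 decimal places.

-1.57

P(theta) = 1 / (1 + exp(−a(theta − b)))
logit = ln(0.3600/0.6400) = -0.5754
theta = b + logit/(a) = -1.31 + (-0.5754)/2.2000 = -1.5715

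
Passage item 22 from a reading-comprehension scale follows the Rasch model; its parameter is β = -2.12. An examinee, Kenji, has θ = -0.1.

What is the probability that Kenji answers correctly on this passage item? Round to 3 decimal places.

P(θ) = 1 / (1 + exp(−(θ − β)))
Exponent: (-0.1 − (-2.12)) = 2.0200
1/(1 + e^{-2.0200}) = 0.8829
P = 0.8829

0.883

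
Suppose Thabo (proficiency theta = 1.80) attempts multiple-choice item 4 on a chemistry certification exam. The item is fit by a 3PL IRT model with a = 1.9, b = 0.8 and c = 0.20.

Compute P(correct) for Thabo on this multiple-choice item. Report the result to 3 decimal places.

0.896

P(theta) = c + (1 − c) · 1 / (1 + exp(−a(theta − b)))
Exponent: 1.9 × (1.80 − 0.8) = 1.9000
1/(1 + e^{-1.9000}) = 0.8699
P = 0.20 + 0.80 × 0.8699 = 0.8959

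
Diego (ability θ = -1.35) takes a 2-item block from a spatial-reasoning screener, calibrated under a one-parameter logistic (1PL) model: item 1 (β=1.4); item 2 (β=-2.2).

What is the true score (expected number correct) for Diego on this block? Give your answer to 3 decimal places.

P(θ) = 1 / (1 + exp(−(θ − β)))
P_1 = 1/(1+e^{2.7500}) = 0.0601
P_2 = 1/(1+e^{-0.8500}) = 0.7006
E[score] = 0.0601 + 0.7006 = 0.7607

0.761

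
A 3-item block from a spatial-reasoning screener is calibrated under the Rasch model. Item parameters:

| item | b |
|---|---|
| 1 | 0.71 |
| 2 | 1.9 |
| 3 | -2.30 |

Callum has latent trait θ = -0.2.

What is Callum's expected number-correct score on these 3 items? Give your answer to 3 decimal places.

1.287

P(θ) = 1 / (1 + exp(−(θ − b)))
P_1 = 1/(1+e^{0.9100}) = 0.2870
P_2 = 1/(1+e^{2.1000}) = 0.1091
P_3 = 1/(1+e^{-2.1000}) = 0.8909
E[score] = 0.2870 + 0.1091 + 0.8909 = 1.2870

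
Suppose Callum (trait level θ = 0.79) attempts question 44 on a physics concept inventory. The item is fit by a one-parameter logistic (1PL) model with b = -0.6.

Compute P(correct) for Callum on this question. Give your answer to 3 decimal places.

P(θ) = 1 / (1 + exp(−(θ − b)))
Exponent: (0.79 − (-0.6)) = 1.3900
1/(1 + e^{-1.3900}) = 0.8006
P = 0.8006

0.801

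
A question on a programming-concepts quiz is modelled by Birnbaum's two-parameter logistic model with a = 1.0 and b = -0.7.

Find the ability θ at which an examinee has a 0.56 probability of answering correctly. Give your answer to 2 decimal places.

-0.46

P(θ) = 1 / (1 + exp(−a(θ − b)))
logit = ln(0.5600/0.4400) = 0.2412
θ = b + logit/(a) = -0.7 + 0.2412/1.0000 = -0.4588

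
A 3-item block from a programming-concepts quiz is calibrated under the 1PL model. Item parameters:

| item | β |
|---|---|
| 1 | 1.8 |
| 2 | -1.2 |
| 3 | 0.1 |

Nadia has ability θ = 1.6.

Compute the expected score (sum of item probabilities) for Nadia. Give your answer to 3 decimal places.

2.210

P(θ) = 1 / (1 + exp(−(θ − β)))
P_1 = 1/(1+e^{0.2000}) = 0.4502
P_2 = 1/(1+e^{-2.8000}) = 0.9427
P_3 = 1/(1+e^{-1.5000}) = 0.8176
E[score] = 0.4502 + 0.9427 + 0.8176 = 2.2104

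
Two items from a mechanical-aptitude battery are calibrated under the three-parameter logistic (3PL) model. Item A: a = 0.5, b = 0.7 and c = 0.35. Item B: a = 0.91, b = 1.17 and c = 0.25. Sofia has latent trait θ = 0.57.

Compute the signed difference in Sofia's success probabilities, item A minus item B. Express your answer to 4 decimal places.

0.1393

P(θ) = c + (1 − c) · 1 / (1 + exp(−a(θ − b)))
P_A = 0.6644
P_B = 0.5251
P_A − P_B = 0.1393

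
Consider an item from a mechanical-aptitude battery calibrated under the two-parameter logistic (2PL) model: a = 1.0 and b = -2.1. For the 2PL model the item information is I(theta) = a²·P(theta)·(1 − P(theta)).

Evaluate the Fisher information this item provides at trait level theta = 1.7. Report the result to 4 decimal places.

0.0214

P = 1/(1+e^{-3.8000}) = 0.9781
P(1−P) = 0.9781 × 0.0219 = 0.0214
I = a² × P(1−P) = 1.0² × 0.0214 = 0.02140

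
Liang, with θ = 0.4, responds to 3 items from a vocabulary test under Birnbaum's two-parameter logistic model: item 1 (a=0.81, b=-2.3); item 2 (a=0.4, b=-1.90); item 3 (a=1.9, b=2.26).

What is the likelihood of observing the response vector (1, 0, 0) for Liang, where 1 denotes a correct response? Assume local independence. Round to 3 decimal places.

0.249

P(θ) = 1 / (1 + exp(−a(θ − b)))
P_1 = 1/(1+e^{-2.1870}) = 0.8991
P_2 = 1/(1+e^{-0.9200}) = 0.7150
P_3 = 1/(1+e^{3.5340}) = 0.0284
L = P_1 × (1−P_2) × (1−P_3) = 0.8991 × 0.2850 × 0.9716 = 0.24893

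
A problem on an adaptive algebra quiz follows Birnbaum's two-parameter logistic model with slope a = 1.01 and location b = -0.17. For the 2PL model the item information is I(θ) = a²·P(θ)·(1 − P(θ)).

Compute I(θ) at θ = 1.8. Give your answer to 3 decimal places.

P = 1/(1+e^{-1.9897}) = 0.8797
P(1−P) = 0.8797 × 0.1203 = 0.1058
I = a² × P(1−P) = 1.01² × 0.1058 = 0.10795

0.108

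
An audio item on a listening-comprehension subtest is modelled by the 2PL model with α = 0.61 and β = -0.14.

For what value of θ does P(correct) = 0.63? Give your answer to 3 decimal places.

0.732

P(θ) = 1 / (1 + exp(−α(θ − β)))
logit = ln(0.6300/0.3700) = 0.5322
θ = β + logit/(α) = -0.14 + 0.5322/0.6100 = 0.7325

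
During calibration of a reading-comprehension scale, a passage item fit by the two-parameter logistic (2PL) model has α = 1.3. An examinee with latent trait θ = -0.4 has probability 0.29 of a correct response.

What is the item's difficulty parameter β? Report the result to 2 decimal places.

P(θ) = 1 / (1 + exp(−α(θ − β)))
logit(0.29) = ln(0.29/0.71) = -0.8954
β = θ − logit/(α) = -0.4 − (-0.8954)/1.3000 = 0.2888

0.29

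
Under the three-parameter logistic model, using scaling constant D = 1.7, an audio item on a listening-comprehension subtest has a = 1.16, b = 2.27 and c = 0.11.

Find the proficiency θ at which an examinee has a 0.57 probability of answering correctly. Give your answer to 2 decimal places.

2.30

P(θ) = c + (1 − c) · 1 / (1 + exp(−D·a(θ − b)))
Remove guessing floor: (0.57 − 0.11)/(1 − 0.11) = 0.5169
logit = ln(0.5169/0.4831) = 0.0674
θ = b + logit/(1.7·a) = 2.27 + 0.0674/1.9720 = 2.3042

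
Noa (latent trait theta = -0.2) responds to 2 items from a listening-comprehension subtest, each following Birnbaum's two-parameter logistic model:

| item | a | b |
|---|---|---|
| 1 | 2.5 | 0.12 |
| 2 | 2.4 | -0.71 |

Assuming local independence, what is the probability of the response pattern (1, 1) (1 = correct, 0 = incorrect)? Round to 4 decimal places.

P(theta) = 1 / (1 + exp(−a(theta − b)))
P_1 = 1/(1+e^{0.8000}) = 0.3100
P_2 = 1/(1+e^{-1.2240}) = 0.7728
L = P_1 × P_2 = 0.3100 × 0.7728 = 0.23958

0.2396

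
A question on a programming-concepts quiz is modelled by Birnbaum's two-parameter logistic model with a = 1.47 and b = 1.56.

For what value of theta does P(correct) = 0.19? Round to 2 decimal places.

0.57

P(theta) = 1 / (1 + exp(−a(theta − b)))
logit = ln(0.1900/0.8100) = -1.4500
theta = b + logit/(a) = 1.56 + (-1.4500)/1.4700 = 0.5736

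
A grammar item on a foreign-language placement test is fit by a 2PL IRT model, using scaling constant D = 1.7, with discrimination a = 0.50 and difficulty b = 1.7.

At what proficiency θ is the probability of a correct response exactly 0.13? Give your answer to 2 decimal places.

-0.54

P(θ) = 1 / (1 + exp(−D·a(θ − b)))
logit = ln(0.1300/0.8700) = -1.9010
θ = b + logit/(1.7·a) = 1.7 + (-1.9010)/0.8500 = -0.5364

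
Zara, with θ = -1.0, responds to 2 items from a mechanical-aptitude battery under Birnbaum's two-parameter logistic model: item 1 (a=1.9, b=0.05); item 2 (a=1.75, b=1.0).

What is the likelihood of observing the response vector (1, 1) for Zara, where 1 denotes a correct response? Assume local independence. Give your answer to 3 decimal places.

P(θ) = 1 / (1 + exp(−a(θ − b)))
P_1 = 1/(1+e^{1.9950}) = 0.1197
P_2 = 1/(1+e^{3.5000}) = 0.0293
L = P_1 × P_2 = 0.1197 × 0.0293 = 0.00351

0.004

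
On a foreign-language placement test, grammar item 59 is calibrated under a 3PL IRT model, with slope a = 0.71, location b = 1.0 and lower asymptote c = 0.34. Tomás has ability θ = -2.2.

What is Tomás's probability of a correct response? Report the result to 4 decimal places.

0.4017

P(θ) = c + (1 − c) · 1 / (1 + exp(−a(θ − b)))
Exponent: 0.71 × (-2.2 − 1.0) = -2.2720
1/(1 + e^{2.2720}) = 0.0935
P = 0.34 + 0.66 × 0.0935 = 0.4017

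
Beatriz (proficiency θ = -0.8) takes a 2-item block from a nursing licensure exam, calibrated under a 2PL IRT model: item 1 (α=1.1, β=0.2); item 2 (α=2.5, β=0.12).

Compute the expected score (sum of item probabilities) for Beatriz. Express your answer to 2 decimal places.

P(θ) = 1 / (1 + exp(−α(θ − β)))
P_1 = 1/(1+e^{1.1000}) = 0.2497
P_2 = 1/(1+e^{2.3000}) = 0.0911
E[score] = 0.2497 + 0.0911 = 0.3409

0.34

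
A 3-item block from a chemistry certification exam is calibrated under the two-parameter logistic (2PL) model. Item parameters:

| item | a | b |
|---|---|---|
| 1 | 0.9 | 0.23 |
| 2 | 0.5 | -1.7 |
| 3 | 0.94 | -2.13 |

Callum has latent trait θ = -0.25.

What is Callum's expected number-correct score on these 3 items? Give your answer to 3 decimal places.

P(θ) = 1 / (1 + exp(−a(θ − b)))
P_1 = 1/(1+e^{0.4320}) = 0.3936
P_2 = 1/(1+e^{-0.7250}) = 0.6737
P_3 = 1/(1+e^{-1.7672}) = 0.8541
E[score] = 0.3936 + 0.6737 + 0.8541 = 1.9215

1.921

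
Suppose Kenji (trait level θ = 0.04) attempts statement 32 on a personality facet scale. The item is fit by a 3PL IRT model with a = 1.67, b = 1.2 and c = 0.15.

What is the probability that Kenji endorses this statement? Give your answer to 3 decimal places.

P(θ) = c + (1 − c) · 1 / (1 + exp(−a(θ − b)))
Exponent: 1.67 × (0.04 − 1.2) = -1.9372
1/(1 + e^{1.9372}) = 0.1260
P = 0.15 + 0.85 × 0.1260 = 0.2571

0.257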